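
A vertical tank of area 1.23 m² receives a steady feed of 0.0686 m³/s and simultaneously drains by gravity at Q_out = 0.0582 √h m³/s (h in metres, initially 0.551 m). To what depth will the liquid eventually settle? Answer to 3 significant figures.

1.39 m

Unsteady balance on liquid volume: A dh/dt = Q_in − 0.0582 √h. At steady state dh/dt = 0:
Q_in = 0.0582 √h_ss ⇒ √h_ss = 0.0686/0.0582 = 1.1787.
h_ss = 1.1787² = 1.3893 m. (Since h₀ = 0.551 m < h_ss, the level will rise toward this value.)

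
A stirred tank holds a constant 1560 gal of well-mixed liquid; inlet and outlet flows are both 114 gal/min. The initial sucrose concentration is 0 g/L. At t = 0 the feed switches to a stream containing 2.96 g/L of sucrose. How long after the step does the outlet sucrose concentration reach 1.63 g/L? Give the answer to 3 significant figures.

Species balance: V dC/dt = Q(C_in − C) ⇒ τ = V/Q = 13.684 min.
C(t) = C_in + (C₀ − C_in) e^(−t/τ). Set C = 1.63 and solve for t:
e^(−t/τ) = (C − C_in)/(C₀ − C_in) = (1.63 − 2.96)/(0 − 2.96) = 0.44932
t = −τ ln(…) = 13.684 × 0.80001 = 10.948 min.

10.9 min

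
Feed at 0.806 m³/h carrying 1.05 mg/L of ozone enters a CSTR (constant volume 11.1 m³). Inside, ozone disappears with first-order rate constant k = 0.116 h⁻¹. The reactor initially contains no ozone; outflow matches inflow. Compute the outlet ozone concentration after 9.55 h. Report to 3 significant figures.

0.337 mg/L

Species balance: V dC/dt = Q C_in − Q C − k V C.
dC/dt = (Q/V) C_in − (Q/V + k) C; effective rate a = Q/V + k = 0.072613 + 0.116 = 0.18861 h⁻¹.
C_ss = Q C_in/(Q + kV) = 0.40423 mg/L; C(t) = C_ss + (C₀ − C_ss) e^(−a t).
C(9.55) = 0.40423 + (-0.40423)·e^(−0.18861·9.55) = 0.40423 + (-0.40423)·0.16509 = 0.33750 mg/L.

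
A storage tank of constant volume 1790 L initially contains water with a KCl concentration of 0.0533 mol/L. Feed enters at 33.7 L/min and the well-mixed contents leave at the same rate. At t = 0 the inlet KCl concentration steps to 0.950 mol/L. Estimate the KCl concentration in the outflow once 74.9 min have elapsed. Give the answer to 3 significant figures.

Accumulation = in − out for the solute gives V dC/dt = Q(C_in − C).
Time constant τ = V/Q = 1790/33.7 = 53.116 min.
Integrating: C(t) = C_in + (C₀ − C_in) e^(−t/τ).
C(74.9) = 0.950 + (0.0533 − 0.950)·e^(−74.9/53.116) = 0.950 + (-0.89670)·0.24411 = 0.73110 mol/L.

0.731 mol/L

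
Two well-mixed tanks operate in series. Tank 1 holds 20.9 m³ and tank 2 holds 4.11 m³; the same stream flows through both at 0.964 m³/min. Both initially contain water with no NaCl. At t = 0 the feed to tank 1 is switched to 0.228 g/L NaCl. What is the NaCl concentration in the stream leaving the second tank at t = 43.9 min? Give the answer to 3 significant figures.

0.191 g/L

Time constants: τᵢ = Vᵢ/Q for each well-mixed tank.
τ₁ = 20.9/0.964 = 21.680 min; τ₂ = 4.11/0.964 = 4.2635 min.
Solving the cascade with C₁(0)=C₂(0)=0 gives C₂(t) = C_in[1 − (τ₁ e^(−t/τ₁) − τ₂ e^(−t/τ₂))/(τ₁ − τ₂)].
At t = 43.9: e^(−t/τ₁) = 0.13201, e^(−t/τ₂) = 3.3743e-05.
C₂ = 0.228·[1 − (21.680·0.13201 − 4.2635·3.3743e-05)/(17.417)] = 0.228·0.83568 = 0.19054 g/L.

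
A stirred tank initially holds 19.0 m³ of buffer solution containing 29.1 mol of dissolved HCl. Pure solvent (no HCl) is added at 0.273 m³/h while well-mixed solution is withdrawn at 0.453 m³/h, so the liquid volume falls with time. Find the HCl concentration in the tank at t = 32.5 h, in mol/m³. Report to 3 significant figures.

Total volume: dV/dt = Q_in − Q_out = -0.18000 m³/h, so V(t) = 19.0 − 0.18000 t and V(32.5) = 13.150 m³.
No HCl enters, so dm/dt = −Q_out · (m/V).
Separate: dm/m = −Q_out dt/V(t) ⇒ ln(m/m₀) = −(Q_out/(Q_in−Q_out)) ln(V/V₀).
m = m₀ (V₀/V)^(Q_out/(Q_in−Q_out)) = 29.1 × (19.0/13.150)^(-2.5167) = 11.525 mol.
C = m/V = 11.525/13.150 = 0.87646 mol/m³.

0.876 mol/m³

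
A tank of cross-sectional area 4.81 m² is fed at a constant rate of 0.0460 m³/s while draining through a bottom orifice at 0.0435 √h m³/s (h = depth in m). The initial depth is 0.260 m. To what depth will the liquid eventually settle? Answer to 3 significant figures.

1.12 m

Mass balance (ρ constant): A dh/dt = Q_in − 0.0435 √h. At steady state dh/dt = 0:
Q_in = 0.0435 √h_ss ⇒ √h_ss = 0.0460/0.0435 = 1.0575.
h_ss = 1.0575² = 1.1182 m. (Since h₀ = 0.260 m < h_ss, the level will rise toward this value.)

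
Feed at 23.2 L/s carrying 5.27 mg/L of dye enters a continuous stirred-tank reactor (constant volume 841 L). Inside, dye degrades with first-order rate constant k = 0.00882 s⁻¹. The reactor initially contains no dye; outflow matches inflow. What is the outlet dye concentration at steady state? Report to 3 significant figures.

Species balance: V dC/dt = Q C_in − Q C − k V C.
Steady state (dC/dt = 0): C_ss = Q C_in/(Q + kV) = C_in/(1 + kV/Q).
C_ss = 23.2·5.27/(23.2 + 0.00882·841) = 122.26/30.618 = 3.9933 mg/L.

3.99 mg/L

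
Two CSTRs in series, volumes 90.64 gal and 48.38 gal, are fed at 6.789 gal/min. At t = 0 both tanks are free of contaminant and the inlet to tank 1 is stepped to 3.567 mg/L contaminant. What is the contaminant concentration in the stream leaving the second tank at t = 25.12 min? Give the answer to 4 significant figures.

2.522 mg/L

Time constants: τᵢ = Vᵢ/Q for each well-mixed tank.
τ₁ = 90.64/6.789 = 13.3510 min; τ₂ = 48.38/6.789 = 7.12623 min.
Tank 1: C₁ = C_in(1 − e^(−t/τ₁)). Tank 2 (τ₁ ≠ τ₂): C₂ = C_in[1 − (τ₁ e^(−t/τ₁) − τ₂ e^(−t/τ₂))/(τ₁ − τ₂)].
At t = 25.12: e^(−t/τ₁) = 0.152361, e^(−t/τ₂) = 0.0294517.
C₂ = 3.567·[1 − (13.3510·0.152361 − 7.12623·0.0294517)/(6.22478)] = 3.567·0.706931 = 2.52162 mg/L.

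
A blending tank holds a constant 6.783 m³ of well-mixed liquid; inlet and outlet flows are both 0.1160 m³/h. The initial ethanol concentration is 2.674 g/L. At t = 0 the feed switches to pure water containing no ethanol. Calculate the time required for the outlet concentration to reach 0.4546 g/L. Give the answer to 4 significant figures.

103.6 h

Accumulation = in − out for the solute gives V dC/dt = Q(C_in − C), so τ = V/Q = 58.4741 h.
C(t) = C_in + (C₀ − C_in) e^(−t/τ). Set C = 0.4546 and solve for t:
e^(−t/τ) = (C − C_in)/(C₀ − C_in) = (0.4546 − 0)/(2.674 − 0) = 0.170007
t = −τ ln(…) = 58.4741 × 1.77191 = 103.611 h.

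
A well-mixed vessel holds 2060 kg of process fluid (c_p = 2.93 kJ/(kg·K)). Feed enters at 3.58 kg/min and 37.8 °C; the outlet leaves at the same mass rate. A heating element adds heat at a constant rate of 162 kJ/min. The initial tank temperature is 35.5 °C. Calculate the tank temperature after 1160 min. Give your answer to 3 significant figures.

Energy balance: M c_p dT/dt = ṁ c_p (T_in − T) + 162.
τ = M/ṁ = 575.42 min; T_ss = T_in + Q̇/(ṁ c_p) = 37.8 + 162/(3.58·2.93) = 53.244 °C.
T approaches T_ss exponentially: T(t) = T_ss + (T₀ − T_ss) e^(−t/τ).
T(1160) = 53.244 + (-17.744)·e^(−1160/575.42) = 53.244 + (-17.744)·0.13320 = 50.881 °C.

50.9 °C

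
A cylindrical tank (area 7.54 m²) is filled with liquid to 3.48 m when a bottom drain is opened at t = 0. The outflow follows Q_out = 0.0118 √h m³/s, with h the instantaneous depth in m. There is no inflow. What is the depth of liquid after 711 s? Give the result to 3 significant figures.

1.71 m

With no inflow, A dh/dt = −0.0118 √h.
∫ h^(−1/2) dh = −(0.0118/A) ∫ dt, giving 2√h = 2√h₀ − (0.0118/A) t.
√h = √3.48 − 0.0118·711/(2·7.54) = 1.8655 − 0.55635 = 1.3091.
h = 1.3091² = 1.7138 m.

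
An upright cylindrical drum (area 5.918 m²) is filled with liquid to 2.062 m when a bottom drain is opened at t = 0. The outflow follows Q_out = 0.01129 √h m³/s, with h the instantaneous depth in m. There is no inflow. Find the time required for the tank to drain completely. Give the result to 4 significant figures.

A dh/dt = −Q_out = −0.01129 √h.
∫ h^(−1/2) dh = −(0.01129/A) ∫ dt, giving 2√h = 2√h₀ − (0.01129/A) t.
Tank is empty when √h = 0: t_empty = 2A√h₀/0.01129.
t_empty = 2·5.918·√2.062/0.01129 = 11.8360·1.43597/0.01129 = 1505.41 s.

1505 s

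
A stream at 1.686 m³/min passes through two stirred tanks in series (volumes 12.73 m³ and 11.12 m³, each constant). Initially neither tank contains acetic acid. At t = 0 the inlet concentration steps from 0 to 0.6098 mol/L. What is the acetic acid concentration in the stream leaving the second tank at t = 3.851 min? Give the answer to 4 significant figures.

0.06360 mol/L

Each tank obeys Vᵢ dCᵢ/dt = Q(Cᵢ₋₁ − Cᵢ), so τᵢ = Vᵢ/Q.
τ₁ = 12.73/1.686 = 7.55042 min; τ₂ = 11.12/1.686 = 6.59549 min.
Solving the cascade with C₁(0)=C₂(0)=0 gives C₂(t) = C_in[1 − (τ₁ e^(−t/τ₁) − τ₂ e^(−t/τ₂))/(τ₁ − τ₂)].
At t = 3.851: e^(−t/τ₁) = 0.600473, e^(−t/τ₂) = 0.557728.
C₂ = 0.6098·[1 − (7.55042·0.600473 − 6.59549·0.557728)/(0.954923)] = 0.6098·0.104298 = 0.0636010 mol/L.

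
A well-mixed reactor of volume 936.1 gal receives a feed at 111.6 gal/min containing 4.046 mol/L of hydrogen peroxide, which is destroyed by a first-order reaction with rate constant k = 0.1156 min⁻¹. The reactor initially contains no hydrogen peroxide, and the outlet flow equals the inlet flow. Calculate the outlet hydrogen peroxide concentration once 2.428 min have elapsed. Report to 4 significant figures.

0.8926 mol/L

V dC/dt = Q(C_in − C) − k V C.
This is linear with rate a = Q/V + k = 0.234818 min⁻¹.
C_ss = Q C_in/(Q + kV) = 2.05417 mol/L; C(t) = C_ss + (C₀ − C_ss) e^(−a t).
C(2.428) = 2.05417 + (-2.05417)·e^(−0.234818·2.428) = 2.05417 + (-2.05417)·0.565447 = 0.892645 mol/L.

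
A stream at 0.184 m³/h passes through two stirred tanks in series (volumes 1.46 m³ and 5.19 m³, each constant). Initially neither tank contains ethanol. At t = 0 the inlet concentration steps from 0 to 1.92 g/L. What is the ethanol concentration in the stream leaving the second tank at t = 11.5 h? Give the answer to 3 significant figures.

Species balance on tank i: dCᵢ/dt = (Cᵢ₋₁ − Cᵢ)/τᵢ with τᵢ = Vᵢ/Q.
τ₁ = 1.46/0.184 = 7.9348 h; τ₂ = 5.19/0.184 = 28.207 h.
Tank 1: C₁ = C_in(1 − e^(−t/τ₁)). Tank 2 (τ₁ ≠ τ₂): C₂ = C_in[1 − (τ₁ e^(−t/τ₁) − τ₂ e^(−t/τ₂))/(τ₁ − τ₂)].
At t = 11.5: e^(−t/τ₁) = 0.23473, e^(−t/τ₂) = 0.66517.
C₂ = 1.92·[1 − (7.9348·0.23473 − 28.207·0.66517)/(-20.272)] = 1.92·0.16634 = 0.31938 g/L.

0.319 g/L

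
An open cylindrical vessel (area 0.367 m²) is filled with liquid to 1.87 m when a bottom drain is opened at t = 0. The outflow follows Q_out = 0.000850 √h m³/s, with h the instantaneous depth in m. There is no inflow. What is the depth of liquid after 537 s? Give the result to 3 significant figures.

0.556 m

With no inflow, A dh/dt = −0.000850 √h.
This is separable: 2 d(√h)/dt = −0.000850/A, so √h = √h₀ − (0.000850/(2A)) t.
√h = √1.87 − 0.000850·537/(2·0.367) = 1.3675 − 0.62187 = 0.74561.
h = 0.74561² = 0.55594 m.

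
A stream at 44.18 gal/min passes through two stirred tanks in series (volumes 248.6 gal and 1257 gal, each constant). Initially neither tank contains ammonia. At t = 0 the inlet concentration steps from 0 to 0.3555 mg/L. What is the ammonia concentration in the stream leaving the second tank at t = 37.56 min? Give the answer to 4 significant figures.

0.2372 mg/L

Each tank obeys Vᵢ dCᵢ/dt = Q(Cᵢ₋₁ − Cᵢ), so τᵢ = Vᵢ/Q.
τ₁ = 248.6/44.18 = 5.62698 min; τ₂ = 1257/44.18 = 28.4518 min.
Tank 1: C₁ = C_in(1 − e^(−t/τ₁)). Tank 2 (τ₁ ≠ τ₂): C₂ = C_in[1 − (τ₁ e^(−t/τ₁) − τ₂ e^(−t/τ₂))/(τ₁ − τ₂)].
At t = 37.56: e^(−t/τ₁) = 0.00126209, e^(−t/τ₂) = 0.267101.
C₂ = 0.3555·[1 − (5.62698·0.00126209 − 28.4518·0.267101)/(-22.8248)] = 0.3555·0.667362 = 0.237247 mg/L.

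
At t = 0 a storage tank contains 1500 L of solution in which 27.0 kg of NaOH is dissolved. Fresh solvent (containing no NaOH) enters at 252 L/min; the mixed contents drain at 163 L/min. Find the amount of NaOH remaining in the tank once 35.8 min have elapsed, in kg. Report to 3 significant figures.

Let m(t) be the amount of NaOH. Volume: V(t) = V₀ + (Q_in − Q_out) t = 1500 + 89.000 t; V(35.8) = 4686.2 L.
Species balance (pure solvent in): dm/dt = −Q_out · m/V(t).
dm/m = −Q_out dt/(V₀ + 89.000 t); integrating gives ln(m/m₀) = −(Q_out/(Q_in−Q_out)) ln(V/V₀).
m = m₀ (V₀/V)^(Q_out/(Q_in−Q_out)) = 27.0 × (1500/4686.2)^(1.8315) = 3.3519 kg.

3.35 kg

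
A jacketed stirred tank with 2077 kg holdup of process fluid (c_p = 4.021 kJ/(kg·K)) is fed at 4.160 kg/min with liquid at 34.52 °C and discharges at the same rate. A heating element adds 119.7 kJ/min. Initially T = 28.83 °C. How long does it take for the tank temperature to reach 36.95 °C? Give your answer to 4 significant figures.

Unsteady energy balance on the tank contents: M c_p dT/dt = ṁ c_p (T_in − T) + 119.7.
τ = M/ṁ = 499.279 min; T_ss = T_in + Q̇/(ṁ c_p) = 41.6759 °C.
T(t) = T_ss + (T₀ − T_ss) e^(−t/τ). Set T = 36.95:
e^(−t/τ) = (36.95 − 41.6759)/(28.83 − 41.6759) = 0.367894
t = −499.279 · ln(0.367894) = 499.259 min.

499.3 min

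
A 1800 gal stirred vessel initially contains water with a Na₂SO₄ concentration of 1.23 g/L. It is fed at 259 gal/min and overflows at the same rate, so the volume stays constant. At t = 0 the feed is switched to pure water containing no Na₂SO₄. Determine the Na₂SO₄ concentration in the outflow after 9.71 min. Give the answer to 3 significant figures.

0.304 g/L

Species balance on the tank: V dC/dt = Q(C_in − C).
Rewrite as dC/dt + C/τ = C_in/τ, τ = V/Q = 6.9498 min.
Solution: C(t) = C_in + (C₀ − C_in) e^(−t/τ).
C(9.71) = 0 + (1.23 − 0)·e^(−9.71/6.9498) = 0 + (1.2300)·0.24730 = 0.30418 g/L.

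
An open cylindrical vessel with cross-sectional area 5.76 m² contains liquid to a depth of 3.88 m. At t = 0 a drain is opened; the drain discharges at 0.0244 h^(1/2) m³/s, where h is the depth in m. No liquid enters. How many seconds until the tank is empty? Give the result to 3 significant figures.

930 s

With no inflow, A dh/dt = −0.0244 √h.
∫ h^(−1/2) dh = −(0.0244/A) ∫ dt, giving 2√h = 2√h₀ − (0.0244/A) t.
Set h = 0: 2√h₀ = (0.0244/A) t_empty ⇒ t_empty = 2A√h₀/0.0244.
t_empty = 2·5.76·√3.88/0.0244 = 11.520·1.9698/0.0244 = 929.99 s.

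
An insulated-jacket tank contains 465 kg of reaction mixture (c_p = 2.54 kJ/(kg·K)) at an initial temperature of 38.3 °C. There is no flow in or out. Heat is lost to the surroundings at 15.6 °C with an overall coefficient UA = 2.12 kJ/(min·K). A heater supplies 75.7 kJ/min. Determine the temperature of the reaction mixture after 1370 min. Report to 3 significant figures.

50.2 °C

First-law balance (no shaft work): M c_p dT/dt = −UA(T − T_amb) + Q̇.
dT/dt = (T_ss − T)/τ with T_ss = T_amb + Q̇/UA = 15.6 + 75.7/2.12 = 51.308 °C, τ = M c_p/UA = 465·2.54/2.12 = 557.12 min.
This is linear first-order; T(t) = T_ss + (T₀ − T_ss) e^(−t/τ).
T(1370) = 51.308 + (-13.008)·0.085515 = 50.195 °C.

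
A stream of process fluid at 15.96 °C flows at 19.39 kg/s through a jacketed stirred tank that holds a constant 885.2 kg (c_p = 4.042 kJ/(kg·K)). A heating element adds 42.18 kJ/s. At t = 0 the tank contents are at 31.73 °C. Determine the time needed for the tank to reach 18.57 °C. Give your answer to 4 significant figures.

M c_p dT/dt = ṁ c_p (T_in − T) + Q̇.
τ = M/ṁ = 45.6524 s; T_ss = T_in + Q̇/(ṁ c_p) = 16.4982 °C.
T(t) = T_ss + (T₀ − T_ss) e^(−t/τ). Set T = 18.57:
e^(−t/τ) = (18.57 − 16.4982)/(31.73 − 16.4982) = 0.136019
t = −45.6524 · ln(0.136019) = 91.0748 s.

91.07 s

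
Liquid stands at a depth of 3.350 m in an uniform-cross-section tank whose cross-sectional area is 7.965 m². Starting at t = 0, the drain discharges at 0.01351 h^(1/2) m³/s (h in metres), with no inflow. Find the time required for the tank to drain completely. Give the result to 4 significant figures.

2158 s

Unsteady balance on liquid volume: A dh/dt = −0.01351 √h.
Separate and integrate: 2(√h − √h₀) = −(0.01351/A) t.
Tank is empty when √h = 0: t_empty = 2A√h₀/0.01351.
t_empty = 2·7.965·√3.350/0.01351 = 15.9300·1.83030/0.01351 = 2158.16 s.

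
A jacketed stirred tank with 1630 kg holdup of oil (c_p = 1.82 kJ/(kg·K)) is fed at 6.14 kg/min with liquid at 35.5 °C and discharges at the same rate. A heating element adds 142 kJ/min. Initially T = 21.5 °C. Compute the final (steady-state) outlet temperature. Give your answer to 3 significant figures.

M c_p dT/dt = ṁ c_p (T_in − T) + Q̇.
At steady state dT/dt = 0 ⇒ T_ss = T_in + Q̇/(ṁ c_p) = 35.5 + 142/(6.14·1.82) = 48.207 °C.

48.2 °C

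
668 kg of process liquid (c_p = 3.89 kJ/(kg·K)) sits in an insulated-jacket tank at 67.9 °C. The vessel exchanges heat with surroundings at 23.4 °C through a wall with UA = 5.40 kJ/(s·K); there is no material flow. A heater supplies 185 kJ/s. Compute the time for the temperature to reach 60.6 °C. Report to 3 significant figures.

600 s

M c_p dT/dt = −UA(T − T_amb) + Q̇.
τ = M c_p/UA = 481.21 s; T_ss = T_amb + Q̇/UA = 23.4 + 185/5.40 = 57.659 °C.
T(t) = T_ss + (T₀ − T_ss)e^(−t/τ); set T = 60.6:
t = −τ ln[(T − T_ss)/(T₀ − T_ss)] = −481.21 · ln(0.28716) = 600.41 s.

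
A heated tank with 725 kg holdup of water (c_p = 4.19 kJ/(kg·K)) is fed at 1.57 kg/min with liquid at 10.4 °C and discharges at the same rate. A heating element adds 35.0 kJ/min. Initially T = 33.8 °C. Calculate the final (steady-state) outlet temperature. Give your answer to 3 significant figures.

15.7 °C

M c_p dT/dt = ṁ c_p (T_in − T) + Q̇.
At steady state dT/dt = 0 ⇒ T_ss = T_in + Q̇/(ṁ c_p) = 10.4 + 35.0/(1.57·4.19) = 15.721 °C.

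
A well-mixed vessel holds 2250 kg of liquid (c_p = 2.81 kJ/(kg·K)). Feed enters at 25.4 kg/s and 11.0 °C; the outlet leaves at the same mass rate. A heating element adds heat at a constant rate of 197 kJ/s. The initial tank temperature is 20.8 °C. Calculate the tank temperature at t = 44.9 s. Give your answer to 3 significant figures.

Unsteady energy balance on the tank contents: M c_p dT/dt = ṁ c_p (T_in − T) + 197.
Rearrange: dT/dt = (T_ss − T)/τ with τ = M/ṁ = 88.583 s and T_ss = T_in + Q̇/(ṁ c_p) = 13.760 °C.
Solution: T(t) = T_ss + (T₀ − T_ss) e^(−t/τ).
T(44.9) = 13.760 + (7.0399)·e^(−44.9/88.583) = 13.760 + (7.0399)·0.60238 = 18.001 °C.

18.0 °C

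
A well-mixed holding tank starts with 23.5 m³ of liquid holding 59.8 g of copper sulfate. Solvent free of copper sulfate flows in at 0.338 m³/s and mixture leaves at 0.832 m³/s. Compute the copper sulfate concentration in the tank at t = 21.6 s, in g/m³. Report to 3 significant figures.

Let m(t) be the amount of copper sulfate. Volume: V(t) = V₀ + (Q_in − Q_out) t = 23.5 − 0.49400 t; V(21.6) = 12.830 m³.
Solute balance: dm/dt = 0 − Q_out C = −Q_out m/V(t).
dm/m = −Q_out dt/(V₀ − 0.49400 t); integrating gives ln(m/m₀) = −(Q_out/(Q_in−Q_out)) ln(V/V₀).
m = m₀ (V₀/V)^(Q_out/(Q_in−Q_out)) = 59.8 × (23.5/12.830)^(-1.6842) = 21.577 g.
C = m/V = 21.577/12.830 = 1.6818 g/m³.

1.68 g/m³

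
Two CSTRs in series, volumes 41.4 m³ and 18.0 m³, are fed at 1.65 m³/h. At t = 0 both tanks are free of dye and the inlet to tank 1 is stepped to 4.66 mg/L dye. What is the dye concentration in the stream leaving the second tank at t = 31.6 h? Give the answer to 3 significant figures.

2.52 mg/L

Each tank obeys Vᵢ dCᵢ/dt = Q(Cᵢ₋₁ − Cᵢ), so τᵢ = Vᵢ/Q.
τ₁ = 41.4/1.65 = 25.091 h; τ₂ = 18.0/1.65 = 10.909 h.
Solving the cascade with C₁(0)=C₂(0)=0 gives C₂(t) = C_in[1 − (τ₁ e^(−t/τ₁) − τ₂ e^(−t/τ₂))/(τ₁ − τ₂)].
At t = 31.6: e^(−t/τ₁) = 0.28382, e^(−t/τ₂) = 0.055207.
C₂ = 4.66·[1 − (25.091·0.28382 − 10.909·0.055207)/(14.182)] = 4.66·0.54033 = 2.5179 mg/L.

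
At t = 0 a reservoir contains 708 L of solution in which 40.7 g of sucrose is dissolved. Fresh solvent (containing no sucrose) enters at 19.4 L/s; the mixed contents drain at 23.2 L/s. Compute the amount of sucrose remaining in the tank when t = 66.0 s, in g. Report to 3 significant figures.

Let m(t) be the amount of sucrose. Volume: V(t) = V₀ + (Q_in − Q_out) t = 708 − 3.8000 t; V(66.0) = 457.20 L.
Species balance (pure solvent in): dm/dt = −Q_out · m/V(t).
Separate: dm/m = −Q_out dt/V(t) ⇒ ln(m/m₀) = −(Q_out/(Q_in−Q_out)) ln(V/V₀).
m = m₀ (V₀/V)^(Q_out/(Q_in−Q_out)) = 40.7 × (708/457.20)^(-6.1053) = 2.8186 g.

2.82 g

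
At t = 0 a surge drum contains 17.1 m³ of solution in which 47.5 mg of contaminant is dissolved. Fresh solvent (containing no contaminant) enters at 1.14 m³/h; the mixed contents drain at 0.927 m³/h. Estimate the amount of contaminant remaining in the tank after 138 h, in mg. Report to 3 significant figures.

0.611 mg

Total volume: dV/dt = Q_in − Q_out = 0.21300 m³/h, so V(t) = 17.1 + 0.21300 t and V(138) = 46.494 m³.
Species balance (pure solvent in): dm/dt = −Q_out · m/V(t).
Separate: dm/m = −Q_out dt/V(t) ⇒ ln(m/m₀) = −(Q_out/(Q_in−Q_out)) ln(V/V₀).
m = m₀ (V₀/V)^(Q_out/(Q_in−Q_out)) = 47.5 × (17.1/46.494)^(4.3521) = 0.61113 mg.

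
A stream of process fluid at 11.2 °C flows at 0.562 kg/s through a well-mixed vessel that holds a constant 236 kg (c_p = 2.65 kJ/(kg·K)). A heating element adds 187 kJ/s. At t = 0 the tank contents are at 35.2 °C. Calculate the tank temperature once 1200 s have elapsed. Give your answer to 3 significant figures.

131 °C

M c_p dT/dt = ṁ c_p (T_in − T) + Q̇.
τ = M/ṁ = 419.93 s; T_ss = T_in + Q̇/(ṁ c_p) = 11.2 + 187/(0.562·2.65) = 136.76 °C.
Integrating: T(t) = T_ss + (T₀ − T_ss) e^(−t/τ).
T(1200) = 136.76 + (-101.56)·e^(−1200/419.93) = 136.76 + (-101.56)·0.057405 = 130.93 °C.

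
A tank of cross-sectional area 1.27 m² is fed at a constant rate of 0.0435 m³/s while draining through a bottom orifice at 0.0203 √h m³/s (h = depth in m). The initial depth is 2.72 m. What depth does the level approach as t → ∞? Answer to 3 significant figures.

4.59 m

Mass balance (ρ constant): A dh/dt = Q_in − 0.0203 √h. At steady state dh/dt = 0:
Q_in = 0.0203 √h_ss ⇒ √h_ss = 0.0435/0.0203 = 2.1429.
h_ss = 2.1429² = 4.5918 m. (Since h₀ = 2.72 m < h_ss, the level will rise toward this value.)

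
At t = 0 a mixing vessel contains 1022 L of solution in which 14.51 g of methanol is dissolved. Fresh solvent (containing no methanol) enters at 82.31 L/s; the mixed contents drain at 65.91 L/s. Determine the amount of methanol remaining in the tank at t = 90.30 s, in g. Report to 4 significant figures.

0.3966 g

Total volume: dV/dt = Q_in − Q_out = 16.4000 L/s, so V(t) = 1022 + 16.4000 t and V(90.30) = 2502.92 L.
No methanol enters, so dm/dt = −Q_out · (m/V).
Separate: dm/m = −Q_out dt/V(t) ⇒ ln(m/m₀) = −(Q_out/(Q_in−Q_out)) ln(V/V₀).
m = m₀ (V₀/V)^(Q_out/(Q_in−Q_out)) = 14.51 × (1022/2502.92)^(4.01890) = 0.396579 g.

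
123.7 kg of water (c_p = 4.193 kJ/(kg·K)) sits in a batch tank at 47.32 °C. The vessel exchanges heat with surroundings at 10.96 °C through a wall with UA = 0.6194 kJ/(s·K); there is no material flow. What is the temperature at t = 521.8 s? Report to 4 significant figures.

M c_p dT/dt = −UA(T − T_amb).
dT/dt = (T_ss − T)/τ with T_ss = T_amb = 10.9600 °C, τ = M c_p/UA = 123.7·4.193/0.6194 = 837.381 s.
Solution: T(t) = T_ss + (T₀ − T_ss) e^(−t/τ).
T(521.8) = 10.9600 + (36.3600)·0.536262 = 30.4585 °C.

30.46 °C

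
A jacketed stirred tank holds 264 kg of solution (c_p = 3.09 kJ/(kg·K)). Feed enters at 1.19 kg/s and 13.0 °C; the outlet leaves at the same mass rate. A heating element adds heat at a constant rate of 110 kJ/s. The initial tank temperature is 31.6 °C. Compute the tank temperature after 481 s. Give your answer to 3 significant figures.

M c_p dT/dt = ṁ c_p (T_in − T) + Q̇.
τ = M/ṁ = 221.85 s; T_ss = T_in + Q̇/(ṁ c_p) = 13.0 + 110/(1.19·3.09) = 42.915 °C.
Integrating: T(t) = T_ss + (T₀ − T_ss) e^(−t/τ).
T(481) = 42.915 + (-11.315)·e^(−481/221.85) = 42.915 + (-11.315)·0.11439 = 41.621 °C.

41.6 °C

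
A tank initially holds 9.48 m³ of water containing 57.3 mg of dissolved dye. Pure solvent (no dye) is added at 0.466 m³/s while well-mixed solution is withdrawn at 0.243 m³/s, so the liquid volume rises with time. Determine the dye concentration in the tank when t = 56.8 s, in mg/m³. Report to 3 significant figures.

Total volume: dV/dt = Q_in − Q_out = 0.22300 m³/s, so V(t) = 9.48 + 0.22300 t and V(56.8) = 22.146 m³.
Solute balance: dm/dt = 0 − Q_out C = −Q_out m/V(t).
Separate: dm/m = −Q_out dt/V(t) ⇒ ln(m/m₀) = −(Q_out/(Q_in−Q_out)) ln(V/V₀).
m = m₀ (V₀/V)^(Q_out/(Q_in−Q_out)) = 57.3 × (9.48/22.146)^(1.0897) = 22.731 mg.
C = m/V = 22.731/22.146 = 1.0264 mg/m³.

1.03 mg/m³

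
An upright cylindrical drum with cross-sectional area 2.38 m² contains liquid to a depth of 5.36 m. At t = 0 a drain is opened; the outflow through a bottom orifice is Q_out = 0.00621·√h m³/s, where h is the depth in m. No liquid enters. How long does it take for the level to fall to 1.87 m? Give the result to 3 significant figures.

Mass balance (ρ constant): A dh/dt = −0.00621 √h.
This is separable: 2 d(√h)/dt = −0.00621/A, so √h = √h₀ − (0.00621/(2A)) t.
t = 2A(√h₀ − √h)/0.00621 = 2·2.38·(√5.36 − √1.87)/0.00621
  = 4.7600 × (2.3152 − 1.3675) / 0.00621 = 726.41 s.

726 s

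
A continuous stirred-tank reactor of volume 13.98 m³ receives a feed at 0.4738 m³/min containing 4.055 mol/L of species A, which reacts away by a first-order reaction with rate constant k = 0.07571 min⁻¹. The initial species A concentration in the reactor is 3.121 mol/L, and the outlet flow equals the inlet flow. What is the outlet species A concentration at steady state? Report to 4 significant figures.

V dC/dt = Q(C_in − C) − k V C.
At steady state: 0 = Q C_in − (Q + kV) C_ss, so C_ss = Q C_in/(Q + kV).
C_ss = 0.4738·4.055/(0.4738 + 0.07571·13.98) = 1.92126/1.53223 = 1.25390 mol/L.

1.254 mol/L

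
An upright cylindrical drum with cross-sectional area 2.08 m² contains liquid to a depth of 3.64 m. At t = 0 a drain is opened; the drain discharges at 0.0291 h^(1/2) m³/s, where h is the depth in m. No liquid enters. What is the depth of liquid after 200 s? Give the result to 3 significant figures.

0.259 m

With no inflow, A dh/dt = −0.0291 √h.
This is separable: 2 d(√h)/dt = −0.0291/A, so √h = √h₀ − (0.0291/(2A)) t.
√h = √3.64 − 0.0291·200/(2·2.08) = 1.9079 − 1.3990 = 0.50884.
h = 0.50884² = 0.25892 m.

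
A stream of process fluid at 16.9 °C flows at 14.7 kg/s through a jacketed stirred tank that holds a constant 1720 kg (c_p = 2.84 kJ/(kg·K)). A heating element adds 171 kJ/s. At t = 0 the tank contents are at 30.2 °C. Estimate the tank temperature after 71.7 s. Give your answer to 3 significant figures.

M c_p dT/dt = ṁ c_p (T_in − T) + Q̇.
τ = M/ṁ = 117.01 s; T_ss = T_in + Q̇/(ṁ c_p) = 16.9 + 171/(14.7·2.84) = 20.996 °C.
Integrating: T(t) = T_ss + (T₀ − T_ss) e^(−t/τ).
T(71.7) = 20.996 + (9.2040)·e^(−71.7/117.01) = 20.996 + (9.2040)·0.54184 = 25.983 °C.

26.0 °C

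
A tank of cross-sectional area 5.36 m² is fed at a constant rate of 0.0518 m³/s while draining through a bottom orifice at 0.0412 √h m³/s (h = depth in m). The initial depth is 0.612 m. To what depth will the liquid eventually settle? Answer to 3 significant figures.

A dh/dt = Q_in − 0.0412 √h. Steady state requires inflow = outflow:
Q_in = 0.0412 √h_ss ⇒ √h_ss = 0.0518/0.0412 = 1.2573.
h_ss = 1.2573² = 1.5808 m. (Since h₀ = 0.612 m < h_ss, the level will rise toward this value.)

1.58 m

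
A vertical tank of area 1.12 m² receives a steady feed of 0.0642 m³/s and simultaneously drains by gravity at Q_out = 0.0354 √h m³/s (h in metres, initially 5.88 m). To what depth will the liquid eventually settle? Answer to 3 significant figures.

A dh/dt = Q_in − 0.0354 √h. Steady state requires inflow = outflow:
Q_in = 0.0354 √h_ss ⇒ √h_ss = 0.0642/0.0354 = 1.8136.
h_ss = 1.8136² = 3.2890 m. (Since h₀ = 5.88 m > h_ss, the level will fall toward this value.)

3.29 m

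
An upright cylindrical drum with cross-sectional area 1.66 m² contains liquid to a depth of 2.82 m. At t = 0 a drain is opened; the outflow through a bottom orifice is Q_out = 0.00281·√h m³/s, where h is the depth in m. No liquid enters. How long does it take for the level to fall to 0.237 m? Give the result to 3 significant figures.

1410 s

Mass balance (ρ constant): A dh/dt = −0.00281 √h.
This is separable: 2 d(√h)/dt = −0.00281/A, so √h = √h₀ − (0.00281/(2A)) t.
t = 2A(√h₀ − √h)/0.00281 = 2·1.66·(√2.82 − √0.237)/0.00281
  = 3.3200 × (1.6793 − 0.48683) / 0.00281 = 1408.9 s.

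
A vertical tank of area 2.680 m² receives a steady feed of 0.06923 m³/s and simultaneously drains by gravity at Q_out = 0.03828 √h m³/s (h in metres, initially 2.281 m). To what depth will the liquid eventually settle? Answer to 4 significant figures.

3.271 m

Unsteady balance on liquid volume: A dh/dt = Q_in − 0.03828 √h. At steady state dh/dt = 0:
Q_in = 0.03828 √h_ss ⇒ √h_ss = 0.06923/0.03828 = 1.80852.
h_ss = 1.80852² = 3.27073 m. (Since h₀ = 2.281 m < h_ss, the level will rise toward this value.)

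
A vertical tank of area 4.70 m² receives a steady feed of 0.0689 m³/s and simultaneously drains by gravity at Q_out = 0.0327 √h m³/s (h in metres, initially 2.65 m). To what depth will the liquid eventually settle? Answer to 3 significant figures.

Level balance: A dh/dt = 0.0689 − 0.0327 √h. Setting dh/dt = 0:
Q_in = 0.0327 √h_ss ⇒ √h_ss = 0.0689/0.0327 = 2.1070.
h_ss = 2.1070² = 4.4396 m. (Since h₀ = 2.65 m < h_ss, the level will rise toward this value.)

4.44 m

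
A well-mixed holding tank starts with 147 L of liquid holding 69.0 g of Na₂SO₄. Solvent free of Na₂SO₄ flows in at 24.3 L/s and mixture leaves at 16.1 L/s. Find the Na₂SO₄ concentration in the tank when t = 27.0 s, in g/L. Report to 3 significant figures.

0.0308 g/L

Total volume: dV/dt = Q_in − Q_out = 8.2000 L/s, so V(t) = 147 + 8.2000 t and V(27.0) = 368.40 L.
Solute balance: dm/dt = 0 − Q_out C = −Q_out m/V(t).
Separate: dm/m = −Q_out dt/V(t) ⇒ ln(m/m₀) = −(Q_out/(Q_in−Q_out)) ln(V/V₀).
m = m₀ (V₀/V)^(Q_out/(Q_in−Q_out)) = 69.0 × (147/368.40)^(1.9634) = 11.362 g.
C = m/V = 11.362/368.40 = 0.030841 g/L.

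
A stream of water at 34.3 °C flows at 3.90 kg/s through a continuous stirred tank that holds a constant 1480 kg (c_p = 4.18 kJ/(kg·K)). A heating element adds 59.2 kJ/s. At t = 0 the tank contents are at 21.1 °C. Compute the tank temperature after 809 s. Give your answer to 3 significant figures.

35.9 °C

First-law balance (no shaft work): M c_p dT/dt = ṁ c_p (T_in − T) + 59.2.
τ = M/ṁ = 379.49 s; T_ss = T_in + Q̇/(ṁ c_p) = 34.3 + 59.2/(3.90·4.18) = 37.931 °C.
Integrating: T(t) = T_ss + (T₀ − T_ss) e^(−t/τ).
T(809) = 37.931 + (-16.831)·e^(−809/379.49) = 37.931 + (-16.831)·0.11862 = 35.935 °C.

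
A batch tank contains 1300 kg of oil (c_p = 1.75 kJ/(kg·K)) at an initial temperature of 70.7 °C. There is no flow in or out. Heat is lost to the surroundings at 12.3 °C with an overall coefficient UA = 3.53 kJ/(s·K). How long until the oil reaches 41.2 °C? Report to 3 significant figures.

453 s

M c_p dT/dt = −UA(T − T_amb).
τ = M c_p/UA = 644.48 s; T_ss = T_amb = 12.300 °C.
T(t) = T_ss + (T₀ − T_ss)e^(−t/τ); set T = 41.2:
t = −τ ln[(T − T_ss)/(T₀ − T_ss)] = −644.48 · ln(0.49486) = 453.37 s.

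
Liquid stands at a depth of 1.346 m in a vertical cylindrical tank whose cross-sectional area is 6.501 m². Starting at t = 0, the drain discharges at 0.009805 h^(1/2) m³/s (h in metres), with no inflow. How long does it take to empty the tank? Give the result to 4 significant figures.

Volume balance on the tank: A dh/dt = −0.009805 √h.
This is separable: 2 d(√h)/dt = −0.009805/A, so √h = √h₀ − (0.009805/(2A)) t.
Set h = 0: 2√h₀ = (0.009805/A) t_empty ⇒ t_empty = 2A√h₀/0.009805.
t_empty = 2·6.501·√1.346/0.009805 = 13.0020·1.16017/0.009805 = 1538.46 s.

1538 s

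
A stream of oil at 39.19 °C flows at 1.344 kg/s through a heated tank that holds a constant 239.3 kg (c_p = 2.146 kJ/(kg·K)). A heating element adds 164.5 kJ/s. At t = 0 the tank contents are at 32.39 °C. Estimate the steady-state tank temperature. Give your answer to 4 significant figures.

96.22 °C

M c_p dT/dt = ṁ c_p (T_in − T) + Q̇.
At steady state dT/dt = 0 ⇒ T_ss = T_in + Q̇/(ṁ c_p) = 39.19 + 164.5/(1.344·2.146) = 96.2244 °C.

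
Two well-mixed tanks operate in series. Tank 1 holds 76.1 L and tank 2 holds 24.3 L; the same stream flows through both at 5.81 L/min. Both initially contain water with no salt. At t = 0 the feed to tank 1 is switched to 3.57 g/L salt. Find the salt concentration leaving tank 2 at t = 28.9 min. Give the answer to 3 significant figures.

Species balance on tank i: dCᵢ/dt = (Cᵢ₋₁ − Cᵢ)/τᵢ with τᵢ = Vᵢ/Q.
τ₁ = 76.1/5.81 = 13.098 min; τ₂ = 24.3/5.81 = 4.1824 min.
Tank 1: C₁ = C_in(1 − e^(−t/τ₁)). Tank 2 (τ₁ ≠ τ₂): C₂ = C_in[1 − (τ₁ e^(−t/τ₁) − τ₂ e^(−t/τ₂))/(τ₁ − τ₂)].
At t = 28.9: e^(−t/τ₁) = 0.11009, e^(−t/τ₂) = 0.00099792.
C₂ = 3.57·[1 − (13.098·0.11009 − 4.1824·0.00099792)/(8.9157)] = 3.57·0.83873 = 2.9943 g/L.

2.99 g/L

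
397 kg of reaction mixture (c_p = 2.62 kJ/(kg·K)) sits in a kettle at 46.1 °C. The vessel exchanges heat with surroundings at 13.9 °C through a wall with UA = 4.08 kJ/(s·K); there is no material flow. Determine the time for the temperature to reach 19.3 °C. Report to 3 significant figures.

M c_p dT/dt = −UA(T − T_amb).
τ = M c_p/UA = 254.94 s; T_ss = T_amb = 13.900 °C.
T(t) = T_ss + (T₀ − T_ss)e^(−t/τ); set T = 19.3:
t = −τ ln[(T − T_ss)/(T₀ − T_ss)] = −254.94 · ln(0.16770) = 455.21 s.

455 s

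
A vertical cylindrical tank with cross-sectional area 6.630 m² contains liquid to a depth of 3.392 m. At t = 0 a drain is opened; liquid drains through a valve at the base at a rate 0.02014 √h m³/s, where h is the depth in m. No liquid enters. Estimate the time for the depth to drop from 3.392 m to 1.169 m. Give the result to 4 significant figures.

500.7 s

A dh/dt = −Q_out = −0.02014 √h.
This is separable: 2 d(√h)/dt = −0.02014/A, so √h = √h₀ − (0.02014/(2A)) t.
t = 2A(√h₀ − √h)/0.02014 = 2·6.630·(√3.392 − √1.169)/0.02014
  = 13.2600 × (1.84174 − 1.08120) / 0.02014 = 500.730 s.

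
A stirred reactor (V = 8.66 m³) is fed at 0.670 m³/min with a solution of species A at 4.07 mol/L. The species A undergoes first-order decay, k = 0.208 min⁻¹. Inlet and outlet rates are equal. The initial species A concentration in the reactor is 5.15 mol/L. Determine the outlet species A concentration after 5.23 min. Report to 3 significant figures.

2.01 mol/L

Accumulation = in − out − consumed: V dC/dt = Q C_in − Q C − k V C.
This is linear with rate a = Q/V + k = 0.28537 min⁻¹.
C_ss = Q C_in/(Q + kV) = 1.1034 mol/L; C(t) = C_ss + (C₀ − C_ss) e^(−a t).
C(5.23) = 1.1034 + (4.0466)·e^(−0.28537·5.23) = 1.1034 + (4.0466)·0.22482 = 2.0132 mol/L.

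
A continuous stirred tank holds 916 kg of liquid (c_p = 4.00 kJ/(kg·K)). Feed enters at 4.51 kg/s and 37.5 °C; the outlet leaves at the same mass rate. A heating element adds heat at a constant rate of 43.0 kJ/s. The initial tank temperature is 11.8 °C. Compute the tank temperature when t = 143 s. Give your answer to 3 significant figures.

26.0 °C

M c_p dT/dt = ṁ c_p (T_in − T) + Q̇.
τ = M/ṁ = 203.10 s; T_ss = T_in + Q̇/(ṁ c_p) = 37.5 + 43.0/(4.51·4.00) = 39.884 °C.
This is linear first-order; T(t) = T_ss + (T₀ − T_ss) e^(−t/τ).
T(143) = 39.884 + (-28.084)·e^(−143/203.10) = 39.884 + (-28.084)·0.49457 = 25.994 °C.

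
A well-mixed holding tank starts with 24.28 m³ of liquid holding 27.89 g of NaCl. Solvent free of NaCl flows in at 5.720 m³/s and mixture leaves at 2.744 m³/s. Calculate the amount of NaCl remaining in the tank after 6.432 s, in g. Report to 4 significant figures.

16.32 g

Let m(t) be the amount of NaCl. Volume: V(t) = V₀ + (Q_in − Q_out) t = 24.28 + 2.97600 t; V(6.432) = 43.4216 m³.
No NaCl enters, so dm/dt = −Q_out · (m/V).
Separate: dm/m = −Q_out dt/V(t) ⇒ ln(m/m₀) = −(Q_out/(Q_in−Q_out)) ln(V/V₀).
m = m₀ (V₀/V)^(Q_out/(Q_in−Q_out)) = 27.89 × (24.28/43.4216)^(0.922043) = 16.3182 g.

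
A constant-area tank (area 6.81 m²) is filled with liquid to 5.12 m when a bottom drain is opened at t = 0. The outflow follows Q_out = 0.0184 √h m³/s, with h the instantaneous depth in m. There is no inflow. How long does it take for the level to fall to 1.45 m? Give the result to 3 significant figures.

With no inflow, A dh/dt = −0.0184 √h.
This is separable: 2 d(√h)/dt = −0.0184/A, so √h = √h₀ − (0.0184/(2A)) t.
t = 2A(√h₀ − √h)/0.0184 = 2·6.81·(√5.12 − √1.45)/0.0184
  = 13.620 × (2.2627 − 1.2042) / 0.0184 = 783.58 s.

784 s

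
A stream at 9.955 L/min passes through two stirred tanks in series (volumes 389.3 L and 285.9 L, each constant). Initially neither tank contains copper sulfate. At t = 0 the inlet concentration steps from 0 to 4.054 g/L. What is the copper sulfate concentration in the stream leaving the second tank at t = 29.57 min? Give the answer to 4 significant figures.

Species balance on tank i: dCᵢ/dt = (Cᵢ₋₁ − Cᵢ)/τᵢ with τᵢ = Vᵢ/Q.
τ₁ = 389.3/9.955 = 39.1060 min; τ₂ = 285.9/9.955 = 28.7192 min.
Tank 1: C₁ = C_in(1 − e^(−t/τ₁)). Tank 2 (τ₁ ≠ τ₂): C₂ = C_in[1 − (τ₁ e^(−t/τ₁) − τ₂ e^(−t/τ₂))/(τ₁ − τ₂)].
At t = 29.57: e^(−t/τ₁) = 0.469470, e^(−t/τ₂) = 0.357141.
C₂ = 4.054·[1 − (39.1060·0.469470 − 28.7192·0.357141)/(10.3867)] = 4.054·0.219942 = 0.891644 g/L.

0.8916 g/L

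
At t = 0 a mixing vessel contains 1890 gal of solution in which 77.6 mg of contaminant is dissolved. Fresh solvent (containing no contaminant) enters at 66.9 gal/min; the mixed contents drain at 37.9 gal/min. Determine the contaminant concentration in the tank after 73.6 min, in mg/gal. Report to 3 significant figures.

0.00718 mg/gal

Total volume: dV/dt = Q_in − Q_out = 29.000 gal/min, so V(t) = 1890 + 29.000 t and V(73.6) = 4024.4 gal.
Solute balance: dm/dt = 0 − Q_out C = −Q_out m/V(t).
Separate: dm/m = −Q_out dt/V(t) ⇒ ln(m/m₀) = −(Q_out/(Q_in−Q_out)) ln(V/V₀).
m = m₀ (V₀/V)^(Q_out/(Q_in−Q_out)) = 77.6 × (1890/4024.4)^(1.3069) = 28.899 mg.
C = m/V = 28.899/4024.4 = 0.0071810 mg/gal.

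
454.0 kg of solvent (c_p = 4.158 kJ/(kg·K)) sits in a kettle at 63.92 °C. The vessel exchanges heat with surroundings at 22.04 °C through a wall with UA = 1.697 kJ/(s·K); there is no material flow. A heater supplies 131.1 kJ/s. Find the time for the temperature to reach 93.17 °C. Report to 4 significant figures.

1951 s

First-law balance (no shaft work): M c_p dT/dt = −UA(T − T_amb) + Q̇.
τ = M c_p/UA = 1112.39 s; T_ss = T_amb + Q̇/UA = 22.04 + 131.1/1.697 = 99.2940 °C.
T(t) = T_ss + (T₀ − T_ss)e^(−t/τ); set T = 93.17:
t = −τ ln[(T − T_ss)/(T₀ − T_ss)] = −1112.39 · ln(0.173121) = 1950.88 s.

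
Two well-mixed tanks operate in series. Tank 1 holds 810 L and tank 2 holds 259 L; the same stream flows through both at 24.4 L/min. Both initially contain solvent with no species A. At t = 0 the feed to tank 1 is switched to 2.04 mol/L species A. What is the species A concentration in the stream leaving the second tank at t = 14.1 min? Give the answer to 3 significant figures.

0.333 mol/L

Each tank obeys Vᵢ dCᵢ/dt = Q(Cᵢ₋₁ − Cᵢ), so τᵢ = Vᵢ/Q.
τ₁ = 810/24.4 = 33.197 min; τ₂ = 259/24.4 = 10.615 min.
Solving the cascade with C₁(0)=C₂(0)=0 gives C₂(t) = C_in[1 − (τ₁ e^(−t/τ₁) − τ₂ e^(−t/τ₂))/(τ₁ − τ₂)].
At t = 14.1: e^(−t/τ₁) = 0.65394, e^(−t/τ₂) = 0.26492.
C₂ = 2.04·[1 − (33.197·0.65394 − 10.615·0.26492)/(22.582)] = 2.04·0.16320 = 0.33293 mol/L.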